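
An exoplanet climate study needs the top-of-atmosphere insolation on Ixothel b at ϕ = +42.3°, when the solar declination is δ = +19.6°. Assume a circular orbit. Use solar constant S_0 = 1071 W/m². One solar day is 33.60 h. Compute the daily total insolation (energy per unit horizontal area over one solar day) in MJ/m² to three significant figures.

cos h₀ = −tan(+42.3°) tan(+19.600°) = -0.3240, h₀ = 1.9008 rad.
Bracket: h₀ sin ϕ sin δ + cos ϕ cos δ sin h₀ = 1.9008×0.67301×0.33545 + 0.73963×0.94206×0.94605 = 0.429127 + 0.659185 = 1.088312.
Q̄ = (S_0/π) × [bracket] = (1071/π) × 1.088312 = 371.02 W/m².
Daily total = Q̄ × 33.60 h × 3600 s/h = 371.02 × 33.60 × 3600 / 10⁶ = 44.88 MJ/m².

44.9 MJ/m²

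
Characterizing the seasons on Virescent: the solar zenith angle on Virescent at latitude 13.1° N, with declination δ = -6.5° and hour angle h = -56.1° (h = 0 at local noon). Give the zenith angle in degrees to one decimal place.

cos θ_z = sin ϕ sin δ + cos ϕ cos δ cos h = -0.025658 + 0.539738 = 0.514080.
θ_z = arccos(0.514080) = 59.1°.

θ_z = 59.1°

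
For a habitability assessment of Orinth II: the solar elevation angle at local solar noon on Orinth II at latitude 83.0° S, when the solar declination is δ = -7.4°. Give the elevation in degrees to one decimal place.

At local noon the hour angle is zero, so the zenith angle equals |ϕ − δ| = |-83.0° − (-7.400°)| = 75.600°.
Elevation = 90° − 75.600° = 14.4°.

14.4°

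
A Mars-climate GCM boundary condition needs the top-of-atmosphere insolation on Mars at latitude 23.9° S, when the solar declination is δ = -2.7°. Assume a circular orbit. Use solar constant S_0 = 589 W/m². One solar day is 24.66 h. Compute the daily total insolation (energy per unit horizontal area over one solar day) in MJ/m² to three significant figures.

15.7 MJ/m²

cos h₀ = −tan(-23.9°) tan(-2.700°) = -0.0209, h₀ = 1.5917 rad.
Bracket: h₀ sin ϕ sin δ + cos ϕ cos δ sin h₀ = 1.5917×-0.40514×-0.04711 + 0.91425×0.99889×0.99978 = 0.030379 + 0.913034 = 0.943413.
Q̄ = (S_0/π) × [bracket] = (589/π) × 0.943413 = 176.88 W/m².
Daily total = Q̄ × 24.66 h × 3600 s/h = 176.88 × 24.66 × 3600 / 10⁶ = 15.70 MJ/m².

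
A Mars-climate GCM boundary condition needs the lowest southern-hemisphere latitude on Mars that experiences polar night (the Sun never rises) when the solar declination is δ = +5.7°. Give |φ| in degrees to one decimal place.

|φ| = 84.3°

Polar night requires cos H₀ = −tan φ tan δ ≥ 1, i.e. tan φ tan δ ≤ −1.
The boundary is |tan φ| · |tan δ| = 1, so |φ| = 90° − |δ| = 90° − 5.7° = 84.3° in the southern hemisphere.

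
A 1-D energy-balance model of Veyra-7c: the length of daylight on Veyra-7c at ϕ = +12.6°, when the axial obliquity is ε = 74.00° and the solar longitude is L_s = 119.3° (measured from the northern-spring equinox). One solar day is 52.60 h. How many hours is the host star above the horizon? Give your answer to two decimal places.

Solar declination: sin δ = sin ε · sin L_s = sin 74.00° × sin 119.3° = 0.83829, so δ = +56.960°.
cos h₀ = −tan ϕ · tan δ = −tan(+12.6°) × tan(+56.960°) = -0.3437, so h₀ = 1.9216 rad = 110.10°.
Daylight = 2h₀/(2π) × 52.60 h = (1.9216/π) × 52.60 = 32.17 h.

32.17 h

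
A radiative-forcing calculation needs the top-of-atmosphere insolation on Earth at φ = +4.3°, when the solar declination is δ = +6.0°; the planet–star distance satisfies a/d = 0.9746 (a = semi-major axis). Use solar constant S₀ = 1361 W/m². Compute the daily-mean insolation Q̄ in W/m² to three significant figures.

Q̄ ≈ 413 W/m²

cos H₀ = −tan(+4.3°) tan(+6.000°) = -0.0079, H₀ = 1.5787 rad.
Bracket: H₀ sin φ sin δ + cos φ cos δ sin H₀ = 1.5787×0.07498×0.10453 + 0.99719×0.99452×0.99997 = 0.012373 + 0.991696 = 1.004069.
Inverse-square distance factor (a/d)² = 0.9746² = 0.949845.
Q̄ = (S₀/π) × 0.949845 × [bracket] = (1361/π) × 0.949845 × 1.004069 = 413.2 W/m².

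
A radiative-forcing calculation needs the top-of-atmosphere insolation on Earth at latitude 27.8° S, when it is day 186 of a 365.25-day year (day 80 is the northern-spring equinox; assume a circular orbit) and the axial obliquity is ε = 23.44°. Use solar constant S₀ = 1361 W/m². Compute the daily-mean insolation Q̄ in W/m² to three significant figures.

Q̄ ≈ 240 W/m²

Solar longitude: λ_s = 360° × (186 − 80)/365.25 = 104.476°.
sin δ = sin 23.44° × sin 104.476° = 0.38516, so δ = +22.654°.
cos H₀ = −tan(-27.8°) tan(+22.654°) = 0.2200, H₀ = 1.3489 rad.
Bracket: H₀ sin φ sin δ + cos φ cos δ sin H₀ = 1.3489×-0.46639×0.38516 + 0.88458×0.92285×0.97549 = -0.242309 + 0.796326 = 0.554017.
Q̄ = (S₀/π) × [bracket] = (1361/π) × 0.554017 = 240.0 W/m².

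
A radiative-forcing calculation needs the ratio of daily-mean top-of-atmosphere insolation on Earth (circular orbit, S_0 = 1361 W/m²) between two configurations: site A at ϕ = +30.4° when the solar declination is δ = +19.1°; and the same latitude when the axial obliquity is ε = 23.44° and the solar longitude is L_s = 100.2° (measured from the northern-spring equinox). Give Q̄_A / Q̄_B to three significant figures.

Q̄_A / Q̄_B ≈ 0.967

— Configuration A (ϕ=+30.4°):
cos h₀ = −tan(+30.4°) tan(+19.100°) = -0.2032, h₀ = 1.7754 rad.
Bracket: h₀ sin ϕ sin δ + cos ϕ cos δ sin h₀ = 1.7754×0.50603×0.32722 + 0.86251×0.94495×0.97915 = 0.293976 + 0.798035 = 1.092011.
Q̄ = (S_0/π) × [bracket] = (1361/π) × 1.092011 = 473.08 W/m².
— Configuration B (ϕ=+30.4°):
Solar declination: sin δ = sin ε · sin L_s = sin 23.44° × sin 100.2° = 0.39150, so δ = +23.048°.
cos h₀ = −tan(+30.4°) tan(+23.048°) = -0.2496, h₀ = 1.8231 rad.
Bracket: h₀ sin ϕ sin δ + cos ϕ cos δ sin h₀ = 1.8231×0.50603×0.39150 + 0.86251×0.92018×0.96834 = 0.361176 + 0.768537 = 1.129713.
Q̄ = (S_0/π) × [bracket] = (1361/π) × 1.129713 = 489.41 W/m².
Ratio Q̄_A / Q̄_B = 473.08 / 489.41 = 0.9666.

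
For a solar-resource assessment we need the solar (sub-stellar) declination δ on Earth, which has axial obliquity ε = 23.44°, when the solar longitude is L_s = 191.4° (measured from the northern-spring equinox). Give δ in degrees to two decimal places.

δ = -4.51°

sin δ = sin ε · sin L_s = sin 23.44° × sin 191.4° = -0.078626.
δ = arcsin(-0.078626) = -4.51°.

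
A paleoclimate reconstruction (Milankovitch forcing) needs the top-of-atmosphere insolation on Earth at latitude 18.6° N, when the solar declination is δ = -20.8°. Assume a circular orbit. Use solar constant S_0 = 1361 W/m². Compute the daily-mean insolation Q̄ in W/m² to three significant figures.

cos h₀ = −tan(+18.6°) tan(-20.800°) = 0.1278, h₀ = 1.4426 rad.
Bracket: h₀ sin ϕ sin δ + cos ϕ cos δ sin h₀ = 1.4426×0.31896×-0.35511 + 0.94777×0.93483×0.99180 = -0.163397 + 0.878739 = 0.715342.
Q̄ = (S_0/π) × [bracket] = (1361/π) × 0.715342 = 309.9 W/m².

Q̄ ≈ 310 W/m²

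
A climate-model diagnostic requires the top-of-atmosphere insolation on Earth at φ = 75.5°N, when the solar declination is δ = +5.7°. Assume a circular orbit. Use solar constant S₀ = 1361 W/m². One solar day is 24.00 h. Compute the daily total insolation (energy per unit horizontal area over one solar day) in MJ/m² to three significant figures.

15.7 MJ/m²

cos H₀ = −tan(+75.5°) tan(+5.700°) = -0.3859, H₀ = 1.9670 rad.
Bracket: H₀ sin φ sin δ + cos φ cos δ sin H₀ = 1.9670×0.96815×0.09932 + 0.25038×0.99506×0.92252 = 0.189140 + 0.229840 = 0.418980.
Q̄ = (S₀/π) × [bracket] = (1361/π) × 0.418980 = 181.51 W/m².
Daily total = Q̄ × 24.00 h × 3600 s/h = 181.51 × 24.00 × 3600 / 10⁶ = 15.68 MJ/m².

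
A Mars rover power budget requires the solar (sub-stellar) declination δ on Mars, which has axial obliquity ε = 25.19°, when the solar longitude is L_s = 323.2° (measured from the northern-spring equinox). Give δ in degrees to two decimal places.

sin δ = sin ε · sin L_s = sin 25.19° × sin 323.2° = -0.254957.
δ = arcsin(-0.254957) = -14.77°.

δ = -14.77°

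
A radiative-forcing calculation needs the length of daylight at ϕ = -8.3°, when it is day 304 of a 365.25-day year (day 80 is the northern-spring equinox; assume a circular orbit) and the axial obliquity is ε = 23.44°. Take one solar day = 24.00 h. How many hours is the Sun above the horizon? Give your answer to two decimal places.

Solar longitude: L_s = 360° × (304 − 80)/365.25 = 220.780°.
sin δ = sin 23.44° × sin 220.780° = -0.25982, so δ = -15.059°.
cos h₀ = −tan ϕ · tan δ = −tan(-8.3°) × tan(-15.059°) = -0.0393, so h₀ = 1.6101 rad = 92.25°.
Daylight = 2h₀/(2π) × 24.00 h = (1.6101/π) × 24.00 = 12.30 h.

12.30 h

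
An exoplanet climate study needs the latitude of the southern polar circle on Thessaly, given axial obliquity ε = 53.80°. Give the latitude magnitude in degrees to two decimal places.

36.20°

The polar circle is the lowest latitude that experiences at least one full rotation of continuous darkness at the northern-summer solstice; it lies at |φ| = 90° − ε = 90° − 53.80° = 36.20°.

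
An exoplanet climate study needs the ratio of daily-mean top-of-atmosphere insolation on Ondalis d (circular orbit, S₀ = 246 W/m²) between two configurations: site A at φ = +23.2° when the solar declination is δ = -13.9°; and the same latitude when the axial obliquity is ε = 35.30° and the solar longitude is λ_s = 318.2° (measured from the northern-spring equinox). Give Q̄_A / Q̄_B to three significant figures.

— Configuration A (φ=+23.2°):
cos H₀ = −tan(+23.2°) tan(-13.900°) = 0.1061, H₀ = 1.4645 rad.
Bracket: H₀ sin φ sin δ + cos φ cos δ sin H₀ = 1.4645×0.39394×-0.24023 + 0.91914×0.97072×0.99436 = -0.138595 + 0.887195 = 0.748600.
Q̄ = (S₀/π) × [bracket] = (246/π) × 0.748600 = 58.619 W/m².
— Configuration B (φ=+23.2°):
Solar declination: sin δ = sin ε · sin λ_s = sin 35.30° × sin 318.2° = -0.38516, so δ = -22.654°.
cos H₀ = −tan(+23.2°) tan(-22.654°) = 0.1789, H₀ = 1.3909 rad.
Bracket: H₀ sin φ sin δ + cos φ cos δ sin H₀ = 1.3909×0.39394×-0.38516 + 0.91914×0.92285×0.98387 = -0.211041 + 0.834546 = 0.623505.
Q̄ = (S₀/π) × [bracket] = (246/π) × 0.623505 = 48.823 W/m².
Ratio Q̄_A / Q̄_B = 58.619 / 48.823 = 1.201.

Q̄_A / Q̄_B ≈ 1.20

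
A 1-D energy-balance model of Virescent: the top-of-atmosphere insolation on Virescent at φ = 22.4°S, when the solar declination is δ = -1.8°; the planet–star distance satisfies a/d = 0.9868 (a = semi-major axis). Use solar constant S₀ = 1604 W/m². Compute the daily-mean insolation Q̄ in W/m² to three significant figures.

Q̄ ≈ 469 W/m²

cos H₀ = −tan(-22.4°) tan(-1.800°) = -0.0130, H₀ = 1.5837 rad.
Bracket: H₀ sin φ sin δ + cos φ cos δ sin H₀ = 1.5837×-0.38107×-0.03141 + 0.92455×0.99951×0.99992 = 0.018956 + 0.924023 = 0.942979.
Inverse-square distance factor (a/d)² = 0.9868² = 0.973774.
Q̄ = (S₀/π) × 0.973774 × [bracket] = (1604/π) × 0.973774 × 0.942979 = 468.8 W/m².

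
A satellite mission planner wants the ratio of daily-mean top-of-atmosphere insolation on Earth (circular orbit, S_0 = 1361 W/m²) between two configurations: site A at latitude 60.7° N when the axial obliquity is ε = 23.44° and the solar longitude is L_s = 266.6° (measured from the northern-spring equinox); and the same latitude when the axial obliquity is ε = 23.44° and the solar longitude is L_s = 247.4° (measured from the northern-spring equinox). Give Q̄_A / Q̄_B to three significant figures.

— Configuration A (ϕ=+60.7°):
Solar declination: sin δ = sin ε · sin L_s = sin 23.44° × sin 266.6° = -0.39709, so δ = -23.396°.
cos h₀ = −tan(+60.7°) tan(-23.396°) = 0.7710, h₀ = 0.6904 rad.
Bracket: h₀ sin ϕ sin δ + cos ϕ cos δ sin h₀ = 0.6904×0.87207×-0.39709 + 0.48938×0.91778×0.63684 = -0.239079 + 0.286032 = 0.046953.
Q̄ = (S_0/π) × [bracket] = (1361/π) × 0.046953 = 20.341 W/m².
— Configuration B (ϕ=+60.7°):
Solar declination: sin δ = sin ε · sin L_s = sin 23.44° × sin 247.4° = -0.36724, so δ = -21.546°.
cos h₀ = −tan(+60.7°) tan(-21.546°) = 0.7036, h₀ = 0.7904 rad.
Bracket: h₀ sin ϕ sin δ + cos ϕ cos δ sin h₀ = 0.7904×0.87207×-0.36724 + 0.48938×0.93013×0.71062 = -0.253133 + 0.323465 = 0.070332.
Q̄ = (S_0/π) × [bracket] = (1361/π) × 0.070332 = 30.469 W/m².
Ratio Q̄_A / Q̄_B = 20.341 / 30.469 = 0.6676.

Q̄_A / Q̄_B ≈ 0.668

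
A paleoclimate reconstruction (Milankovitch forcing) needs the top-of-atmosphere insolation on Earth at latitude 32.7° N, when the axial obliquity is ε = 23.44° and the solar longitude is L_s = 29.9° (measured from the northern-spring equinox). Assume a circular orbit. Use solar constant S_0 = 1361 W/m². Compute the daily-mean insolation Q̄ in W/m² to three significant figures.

Solar declination: sin δ = sin ε · sin L_s = sin 23.44° × sin 29.9° = 0.19829, so δ = +11.437°.
cos h₀ = −tan(+32.7°) tan(+11.437°) = -0.1299, h₀ = 1.7010 rad.
Bracket: h₀ sin ϕ sin δ + cos ϕ cos δ sin h₀ = 1.7010×0.54024×0.19829 + 0.84151×0.98014×0.99153 = 0.182218 + 0.817812 = 1.000030.
Q̄ = (S_0/π) × [bracket] = (1361/π) × 1.000030 = 433.2 W/m².

Q̄ ≈ 433 W/m²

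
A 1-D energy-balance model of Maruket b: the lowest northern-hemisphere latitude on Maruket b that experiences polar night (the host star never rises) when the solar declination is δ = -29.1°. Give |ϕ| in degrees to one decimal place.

Polar night requires cos h₀ = −tan ϕ tan δ ≥ 1, i.e. tan ϕ tan δ ≤ −1.
The boundary is |tan ϕ| · |tan δ| = 1, so |ϕ| = 90° − |δ| = 90° − 29.1° = 60.9° in the northern hemisphere.

|ϕ| = 60.9°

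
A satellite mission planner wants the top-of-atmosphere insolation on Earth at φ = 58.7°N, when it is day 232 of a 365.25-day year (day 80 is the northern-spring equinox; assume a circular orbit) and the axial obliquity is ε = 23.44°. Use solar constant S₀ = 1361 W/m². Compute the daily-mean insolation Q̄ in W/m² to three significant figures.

Q̄ ≈ 349 W/m²

Solar longitude: λ_s = 360° × (232 − 80)/365.25 = 149.815°.
sin δ = sin 23.44° × sin 149.815° = 0.20000, so δ = +11.537°.
cos H₀ = −tan(+58.7°) tan(+11.537°) = -0.3357, H₀ = 1.9132 rad.
Bracket: H₀ sin φ sin δ + cos φ cos δ sin H₀ = 1.9132×0.85446×0.20000 + 0.51952×0.97980×0.94196 = 0.326951 + 0.479482 = 0.806433.
Q̄ = (S₀/π) × [bracket] = (1361/π) × 0.806433 = 349.4 W/m².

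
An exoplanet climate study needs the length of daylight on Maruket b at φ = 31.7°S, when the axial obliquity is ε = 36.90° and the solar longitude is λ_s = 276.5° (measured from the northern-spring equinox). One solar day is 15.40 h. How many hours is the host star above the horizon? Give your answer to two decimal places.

10.04 h

Solar declination: sin δ = sin ε · sin λ_s = sin 36.90° × sin 276.5° = -0.59656, so δ = -36.624°.
cos H₀ = −tan φ · tan δ = −tan(-31.7°) × tan(-36.624°) = -0.4591, so H₀ = 2.0478 rad = 117.33°.
Daylight = 2H₀/(2π) × 15.40 h = (2.0478/π) × 15.40 = 10.04 h.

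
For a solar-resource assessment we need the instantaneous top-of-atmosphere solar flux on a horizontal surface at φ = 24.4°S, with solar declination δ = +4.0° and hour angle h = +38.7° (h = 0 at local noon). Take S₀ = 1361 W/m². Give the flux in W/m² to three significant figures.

926 W/m²

cos θ_z = sin φ sin δ + cos φ cos δ cos h = -0.028817 + 0.708994 = 0.680177.
Flux = S₀ · cos θ_z = 1361 × 0.680177 = 925.7 W/m².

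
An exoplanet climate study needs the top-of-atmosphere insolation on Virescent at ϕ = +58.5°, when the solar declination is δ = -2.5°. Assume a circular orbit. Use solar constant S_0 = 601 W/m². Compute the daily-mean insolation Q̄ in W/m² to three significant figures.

cos h₀ = −tan(+58.5°) tan(-2.500°) = 0.0712, h₀ = 1.4995 rad.
Bracket: h₀ sin ϕ sin δ + cos ϕ cos δ sin h₀ = 1.4995×0.85264×-0.04362 + 0.52250×0.99905×0.99746 = -0.055770 + 0.520678 = 0.464908.
Q̄ = (S_0/π) × [bracket] = (601/π) × 0.464908 = 88.94 W/m².

Q̄ ≈ 88.9 W/m²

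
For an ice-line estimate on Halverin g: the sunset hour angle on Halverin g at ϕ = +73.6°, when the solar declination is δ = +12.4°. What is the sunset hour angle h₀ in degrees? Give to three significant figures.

h₀ = 138°

cos h₀ = −tan ϕ · tan δ = −tan(+73.6°) × tan(+12.400°) = -0.7470, so h₀ = 2.4144 rad = 138.33°.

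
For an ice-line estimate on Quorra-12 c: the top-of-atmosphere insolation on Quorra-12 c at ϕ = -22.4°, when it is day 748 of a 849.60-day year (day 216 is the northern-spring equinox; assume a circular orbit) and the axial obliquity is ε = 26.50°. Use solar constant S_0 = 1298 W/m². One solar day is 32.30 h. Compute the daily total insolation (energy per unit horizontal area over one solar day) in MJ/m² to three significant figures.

51.7 MJ/m²

Solar longitude: L_s = 360° × (748 − 216)/849.60 = 225.424°.
sin δ = sin 26.50° × sin 225.424° = -0.31783, so δ = -18.532°.
cos h₀ = −tan(-22.4°) tan(-18.532°) = -0.1382, h₀ = 1.7094 rad.
Bracket: h₀ sin ϕ sin δ + cos ϕ cos δ sin h₀ = 1.7094×-0.38107×-0.31783 + 0.92455×0.94815×0.99041 = 0.207035 + 0.868205 = 1.075240.
Q̄ = (S_0/π) × [bracket] = (1298/π) × 1.075240 = 444.25 W/m².
Daily total = Q̄ × 32.30 h × 3600 s/h = 444.25 × 32.30 × 3600 / 10⁶ = 51.66 MJ/m².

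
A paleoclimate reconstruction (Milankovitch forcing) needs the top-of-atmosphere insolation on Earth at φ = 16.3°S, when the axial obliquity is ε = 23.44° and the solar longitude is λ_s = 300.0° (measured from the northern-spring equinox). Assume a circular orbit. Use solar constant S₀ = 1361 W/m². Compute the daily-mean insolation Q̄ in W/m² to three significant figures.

Q̄ ≈ 458 W/m²

Solar declination: sin δ = sin ε · sin λ_s = sin 23.44° × sin 300.0° = -0.34449, so δ = -20.151°.
cos H₀ = −tan(-16.3°) tan(-20.151°) = -0.1073, H₀ = 1.6783 rad.
Bracket: H₀ sin φ sin δ + cos φ cos δ sin H₀ = 1.6783×-0.28067×-0.34449 + 0.95981×0.93879×0.99423 = 0.162271 + 0.895861 = 1.058132.
Q̄ = (S₀/π) × [bracket] = (1361/π) × 1.058132 = 458.4 W/m².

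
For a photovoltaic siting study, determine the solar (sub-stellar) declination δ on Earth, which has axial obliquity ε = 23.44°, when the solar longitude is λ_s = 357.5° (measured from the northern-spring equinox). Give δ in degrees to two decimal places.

δ = -0.99°

sin δ = sin ε · sin λ_s = sin 23.44° × sin 357.5° = -0.017351.
δ = arcsin(-0.017351) = -0.99°.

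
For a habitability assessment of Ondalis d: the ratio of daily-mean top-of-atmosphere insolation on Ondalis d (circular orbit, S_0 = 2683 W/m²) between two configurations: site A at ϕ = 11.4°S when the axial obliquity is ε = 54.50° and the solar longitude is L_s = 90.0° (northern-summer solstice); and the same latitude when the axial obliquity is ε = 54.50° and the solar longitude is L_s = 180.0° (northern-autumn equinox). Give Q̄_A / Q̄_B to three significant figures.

— Configuration A (ϕ=-11.4°):
Solar declination: sin δ = sin ε · sin L_s = sin 54.50° × sin 90.0° = 0.81412, so δ = +54.500°.
cos h₀ = −tan(-11.4°) tan(+54.500°) = 0.2827, h₀ = 1.2842 rad.
Bracket: h₀ sin ϕ sin δ + cos ϕ cos δ sin h₀ = 1.2842×-0.19766×0.81412 + 0.98027×0.58070×0.95921 = -0.206652 + 0.546023 = 0.339371.
Q̄ = (S_0/π) × [bracket] = (2683/π) × 0.339371 = 289.83 W/m².
— Configuration B (ϕ=-11.4°):
Solar declination: sin δ = sin ε · sin L_s = sin 54.50° × sin 180.0° = 0.00000, so δ = +0.000°.
cos h₀ = −tan(-11.4°) tan(+0.000°) = 0.0000, h₀ = 1.5708 rad.
Bracket: h₀ sin ϕ sin δ + cos ϕ cos δ sin h₀ = 1.5708×-0.19766×0.00000 + 0.98027×1.00000×1.00000 = -0.000000 + 0.980270 = 0.980270.
Q̄ = (S_0/π) × [bracket] = (2683/π) × 0.980270 = 837.18 W/m².
Ratio Q̄_A / Q̄_B = 289.83 / 837.18 = 0.3462.

Q̄_A / Q̄_B ≈ 0.346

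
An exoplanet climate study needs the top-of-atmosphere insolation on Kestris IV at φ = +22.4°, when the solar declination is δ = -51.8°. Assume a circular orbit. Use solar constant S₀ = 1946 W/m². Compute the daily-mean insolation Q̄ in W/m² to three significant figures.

cos H₀ = −tan(+22.4°) tan(-51.800°) = 0.5238, H₀ = 1.0195 rad.
Bracket: H₀ sin φ sin δ + cos φ cos δ sin H₀ = 1.0195×0.38107×-0.78586 + 0.92455×0.61841×0.85186 = -0.305307 + 0.487052 = 0.181745.
Q̄ = (S₀/π) × [bracket] = (1946/π) × 0.181745 = 112.6 W/m².

Q̄ ≈ 113 W/m²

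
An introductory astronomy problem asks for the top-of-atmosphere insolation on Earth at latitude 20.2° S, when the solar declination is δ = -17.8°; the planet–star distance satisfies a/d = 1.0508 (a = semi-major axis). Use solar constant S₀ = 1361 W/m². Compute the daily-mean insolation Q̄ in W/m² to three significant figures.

cos H₀ = −tan(-20.2°) tan(-17.800°) = -0.1181, H₀ = 1.6892 rad.
Bracket: H₀ sin φ sin δ + cos φ cos δ sin H₀ = 1.6892×-0.34530×-0.30570 + 0.93849×0.95213×0.99300 = 0.178309 + 0.887310 = 1.065619.
Inverse-square distance factor (a/d)² = 1.0508² = 1.104181.
Q̄ = (S₀/π) × 1.104181 × [bracket] = (1361/π) × 1.104181 × 1.065619 = 509.7 W/m².

Q̄ ≈ 510 W/m²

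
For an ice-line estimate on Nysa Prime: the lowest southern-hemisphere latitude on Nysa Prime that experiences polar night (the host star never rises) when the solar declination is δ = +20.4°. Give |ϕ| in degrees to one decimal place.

|ϕ| = 69.6°

Polar night requires cos h₀ = −tan ϕ tan δ ≥ 1, i.e. tan ϕ tan δ ≤ −1.
The boundary is |tan ϕ| · |tan δ| = 1, so |ϕ| = 90° − |δ| = 90° − 20.4° = 69.6° in the southern hemisphere.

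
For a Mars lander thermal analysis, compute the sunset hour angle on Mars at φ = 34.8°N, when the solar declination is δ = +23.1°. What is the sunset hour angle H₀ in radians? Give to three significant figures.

cos H₀ = −tan φ · tan δ = −tan(+34.8°) × tan(+23.100°) = -0.2965, so H₀ = 1.8718 rad = 107.24°.

H₀ = 1.87 rad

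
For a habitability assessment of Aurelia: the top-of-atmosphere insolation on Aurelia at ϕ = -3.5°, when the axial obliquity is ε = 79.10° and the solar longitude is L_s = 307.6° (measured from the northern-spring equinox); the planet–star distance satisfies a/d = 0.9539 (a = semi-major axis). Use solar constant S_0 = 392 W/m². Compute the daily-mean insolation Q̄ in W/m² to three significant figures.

Q̄ ≈ 79.9 W/m²

Solar declination: sin δ = sin ε · sin L_s = sin 79.10° × sin 307.6° = -0.77800, so δ = -51.077°.
cos h₀ = −tan(-3.5°) tan(-51.077°) = -0.0757, h₀ = 1.6466 rad.
Bracket: h₀ sin ϕ sin δ + cos ϕ cos δ sin h₀ = 1.6466×-0.06105×-0.77800 + 0.99813×0.62827×0.99713 = 0.078208 + 0.625295 = 0.703503.
Inverse-square distance factor (a/d)² = 0.9539² = 0.909925.
Q̄ = (S_0/π) × 0.909925 × [bracket] = (392/π) × 0.909925 × 0.703503 = 79.87 W/m².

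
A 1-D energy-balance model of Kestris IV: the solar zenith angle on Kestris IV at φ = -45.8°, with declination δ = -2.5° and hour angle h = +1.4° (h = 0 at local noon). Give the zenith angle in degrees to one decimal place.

cos θ_z = sin φ sin δ + cos φ cos δ cos h = 0.031271 + 0.696294 = 0.727565.
θ_z = arccos(0.727565) = 43.3°.

θ_z = 43.3°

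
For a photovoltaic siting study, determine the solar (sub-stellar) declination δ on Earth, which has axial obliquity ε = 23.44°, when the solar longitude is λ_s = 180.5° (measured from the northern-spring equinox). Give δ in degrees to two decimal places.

sin δ = sin ε · sin λ_s = sin 23.44° × sin 180.5° = -0.003471.
δ = arcsin(-0.003471) = -0.20°.

δ = -0.20°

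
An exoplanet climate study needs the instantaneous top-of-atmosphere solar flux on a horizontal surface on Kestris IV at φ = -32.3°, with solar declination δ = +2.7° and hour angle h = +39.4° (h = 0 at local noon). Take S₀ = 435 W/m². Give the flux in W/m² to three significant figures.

cos θ_z = sin φ sin δ + cos φ cos δ cos h = -0.025171 + 0.652437 = 0.627266.
Flux = S₀ · cos θ_z = 435 × 0.627266 = 272.9 W/m².

273 W/m²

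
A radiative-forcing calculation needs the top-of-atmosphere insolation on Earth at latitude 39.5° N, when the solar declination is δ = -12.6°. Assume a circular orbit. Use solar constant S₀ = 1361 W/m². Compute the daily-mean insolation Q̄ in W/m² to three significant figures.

cos H₀ = −tan(+39.5°) tan(-12.600°) = 0.1843, H₀ = 1.3855 rad.
Bracket: H₀ sin φ sin δ + cos φ cos δ sin H₀ = 1.3855×0.63608×-0.21814 + 0.77162×0.97592×0.98288 = -0.192244 + 0.740147 = 0.547903.
Q̄ = (S₀/π) × [bracket] = (1361/π) × 0.547903 = 237.4 W/m².

Q̄ ≈ 237 W/m²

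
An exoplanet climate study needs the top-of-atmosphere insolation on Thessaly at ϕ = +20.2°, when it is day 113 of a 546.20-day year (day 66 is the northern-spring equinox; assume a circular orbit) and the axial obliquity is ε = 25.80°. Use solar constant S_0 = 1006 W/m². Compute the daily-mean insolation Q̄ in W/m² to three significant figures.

Solar longitude: L_s = 360° × (113 − 66)/546.20 = 30.978°.
sin δ = sin 25.80° × sin 30.978° = 0.22402, so δ = +12.945°.
cos h₀ = −tan(+20.2°) tan(+12.945°) = -0.0846, h₀ = 1.6555 rad.
Bracket: h₀ sin ϕ sin δ + cos ϕ cos δ sin h₀ = 1.6555×0.34530×0.22402 + 0.93849×0.97459×0.99642 = 0.128060 + 0.911369 = 1.039429.
Q̄ = (S_0/π) × [bracket] = (1006/π) × 1.039429 = 332.8 W/m².

Q̄ ≈ 333 W/m²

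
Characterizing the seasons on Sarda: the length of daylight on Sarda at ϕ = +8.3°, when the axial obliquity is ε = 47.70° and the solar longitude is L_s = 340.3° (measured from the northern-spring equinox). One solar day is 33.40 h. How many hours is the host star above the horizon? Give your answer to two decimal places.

16.30 h

Solar declination: sin δ = sin ε · sin L_s = sin 47.70° × sin 340.3° = -0.24933, so δ = -14.438°.
cos h₀ = −tan ϕ · tan δ = −tan(+8.3°) × tan(-14.438°) = 0.0376, so h₀ = 1.5332 rad = 87.85°.
Daylight = 2h₀/(2π) × 33.40 h = (1.5332/π) × 33.40 = 16.30 h.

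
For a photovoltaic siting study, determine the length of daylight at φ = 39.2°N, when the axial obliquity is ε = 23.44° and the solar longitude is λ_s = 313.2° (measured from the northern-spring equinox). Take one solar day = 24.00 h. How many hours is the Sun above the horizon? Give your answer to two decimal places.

10.09 h

Solar declination: sin δ = sin ε · sin λ_s = sin 23.44° × sin 313.2° = -0.28998, so δ = -16.856°.
cos H₀ = −tan φ · tan δ = −tan(+39.2°) × tan(-16.856°) = 0.2471, so H₀ = 1.3211 rad = 75.69°.
Daylight = 2H₀/(2π) × 24.00 h = (1.3211/π) × 24.00 = 10.09 h.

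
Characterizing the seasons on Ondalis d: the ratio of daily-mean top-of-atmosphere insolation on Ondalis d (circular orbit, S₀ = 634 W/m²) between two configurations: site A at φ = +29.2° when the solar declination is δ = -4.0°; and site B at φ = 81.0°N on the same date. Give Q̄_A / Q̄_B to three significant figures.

— Configuration A (φ=+29.2°):
cos H₀ = −tan(+29.2°) tan(-4.000°) = 0.0391, H₀ = 1.5317 rad.
Bracket: H₀ sin φ sin δ + cos φ cos δ sin H₀ = 1.5317×0.48786×-0.06976 + 0.87292×0.99756×0.99924 = -0.052129 + 0.870128 = 0.817999.
Q̄ = (S₀/π) × [bracket] = (634/π) × 0.817999 = 165.08 W/m².
— Configuration B (φ=+81.0°):
cos H₀ = −tan(+81.0°) tan(-4.000°) = 0.4415, H₀ = 1.1135 rad.
Bracket: H₀ sin φ sin δ + cos φ cos δ sin H₀ = 1.1135×0.98769×-0.06976 + 0.15643×0.99756×0.89726 = -0.076722 + 0.140016 = 0.063294.
Q̄ = (S₀/π) × [bracket] = (634/π) × 0.063294 = 12.773 W/m².
Ratio Q̄_A / Q̄_B = 165.08 / 12.773 = 12.92.

Q̄_A / Q̄_B ≈ 12.9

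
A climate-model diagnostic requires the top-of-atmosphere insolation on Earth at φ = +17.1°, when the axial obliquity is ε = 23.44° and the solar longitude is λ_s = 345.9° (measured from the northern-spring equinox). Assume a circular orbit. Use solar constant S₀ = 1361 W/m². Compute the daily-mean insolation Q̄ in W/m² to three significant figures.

Q̄ ≈ 393 W/m²

Solar declination: sin δ = sin ε · sin λ_s = sin 23.44° × sin 345.9° = -0.09691, so δ = -5.561°.
cos H₀ = −tan(+17.1°) tan(-5.561°) = 0.0300, H₀ = 1.5408 rad.
Bracket: H₀ sin φ sin δ + cos φ cos δ sin H₀ = 1.5408×0.29404×-0.09691 + 0.95579×0.99529×0.99955 = -0.043906 + 0.950860 = 0.906954.
Q̄ = (S₀/π) × [bracket] = (1361/π) × 0.906954 = 392.9 W/m².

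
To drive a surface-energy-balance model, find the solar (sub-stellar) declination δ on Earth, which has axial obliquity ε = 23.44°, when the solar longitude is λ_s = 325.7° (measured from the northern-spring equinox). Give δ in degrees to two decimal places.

sin δ = sin ε · sin λ_s = sin 23.44° × sin 325.7° = -0.224164.
δ = arcsin(-0.224164) = -12.95°.

δ = -12.95°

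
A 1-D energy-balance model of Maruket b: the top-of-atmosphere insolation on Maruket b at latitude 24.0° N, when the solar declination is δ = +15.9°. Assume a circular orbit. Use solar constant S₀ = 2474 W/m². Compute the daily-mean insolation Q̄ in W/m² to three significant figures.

cos H₀ = −tan(+24.0°) tan(+15.900°) = -0.1268, H₀ = 1.6980 rad.
Bracket: H₀ sin φ sin δ + cos φ cos δ sin H₀ = 1.6980×0.40674×0.27396 + 0.91355×0.96174×0.99192 = 0.189209 + 0.871499 = 1.060708.
Q̄ = (S₀/π) × [bracket] = (2474/π) × 1.060708 = 835.3 W/m².

Q̄ ≈ 835 W/m²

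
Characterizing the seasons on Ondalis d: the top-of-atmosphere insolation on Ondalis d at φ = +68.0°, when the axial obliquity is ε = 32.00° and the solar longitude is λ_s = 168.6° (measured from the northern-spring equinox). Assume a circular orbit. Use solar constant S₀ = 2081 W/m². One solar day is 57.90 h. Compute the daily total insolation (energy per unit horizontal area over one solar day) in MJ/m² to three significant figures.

Solar declination: sin δ = sin ε · sin λ_s = sin 32.00° × sin 168.6° = 0.10474, so δ = +6.012°.
cos H₀ = −tan(+68.0°) tan(+6.012°) = -0.2607, H₀ = 1.8345 rad.
Bracket: H₀ sin φ sin δ + cos φ cos δ sin H₀ = 1.8345×0.92718×0.10474 + 0.37461×0.99450×0.96543 = 0.178153 + 0.359671 = 0.537824.
Q̄ = (S₀/π) × [bracket] = (2081/π) × 0.537824 = 356.26 W/m².
Daily total = Q̄ × 57.90 h × 3600 s/h = 356.26 × 57.90 × 3600 / 10⁶ = 74.26 MJ/m².

74.3 MJ/m²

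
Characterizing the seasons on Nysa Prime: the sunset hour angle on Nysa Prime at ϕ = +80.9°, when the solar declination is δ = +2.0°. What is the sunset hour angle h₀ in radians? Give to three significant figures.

cos h₀ = −tan ϕ · tan δ = −tan(+80.9°) × tan(+2.000°) = -0.2180, so h₀ = 1.7906 rad = 102.59°.

h₀ = 1.79 rad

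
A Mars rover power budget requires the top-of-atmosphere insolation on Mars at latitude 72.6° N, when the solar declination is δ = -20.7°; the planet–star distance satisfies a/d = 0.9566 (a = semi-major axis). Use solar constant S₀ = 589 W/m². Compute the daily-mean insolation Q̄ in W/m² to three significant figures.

cos H₀ = −tan(+72.6°) tan(-20.700°) = 1.2058 ≥ 1 ⇒ polar night, H₀ = 0 and Q̄ = 0.
Inverse-square distance factor (a/d)² = 0.9566² = 0.915084.

Q̄ ≈ 0.00 W/m²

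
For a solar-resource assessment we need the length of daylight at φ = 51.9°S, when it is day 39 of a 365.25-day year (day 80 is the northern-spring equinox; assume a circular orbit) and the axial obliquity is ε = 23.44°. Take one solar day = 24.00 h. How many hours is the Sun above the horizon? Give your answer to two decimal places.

14.65 h

Solar longitude: λ_s = 360° × (39 − 80)/365.25 = -40.411°, i.e. -40.411° + 360° = 319.589°.
sin δ = sin 23.44° × sin 319.589° = -0.25787, so δ = -14.944°.
cos H₀ = −tan φ · tan δ = −tan(-51.9°) × tan(-14.944°) = -0.3404, so H₀ = 1.9181 rad = 109.90°.
Daylight = 2H₀/(2π) × 24.00 h = (1.9181/π) × 24.00 = 14.65 h.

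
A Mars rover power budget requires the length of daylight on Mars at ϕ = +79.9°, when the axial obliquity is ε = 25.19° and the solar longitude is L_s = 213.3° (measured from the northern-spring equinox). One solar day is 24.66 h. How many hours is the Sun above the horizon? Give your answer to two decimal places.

0.00 h

Solar declination: sin δ = sin ε · sin L_s = sin 25.19° × sin 213.3° = -0.23368, so δ = -13.514°.
cos h₀ = −tan ϕ · tan δ = 1.3492 ≥ 1, so the Sun never rises (polar night) and h₀ = 0.
Daylight = 2h₀/(2π) × 24.66 h = (0.0000/π) × 24.66 = 0.00 h.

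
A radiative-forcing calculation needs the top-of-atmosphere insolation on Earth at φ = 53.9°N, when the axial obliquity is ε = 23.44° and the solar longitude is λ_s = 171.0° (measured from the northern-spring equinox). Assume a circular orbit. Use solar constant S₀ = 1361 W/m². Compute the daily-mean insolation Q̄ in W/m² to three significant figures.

Solar declination: sin δ = sin ε · sin λ_s = sin 23.44° × sin 171.0° = 0.06223, so δ = +3.568°.
cos H₀ = −tan(+53.9°) tan(+3.568°) = -0.0855, H₀ = 1.6564 rad.
Bracket: H₀ sin φ sin δ + cos φ cos δ sin H₀ = 1.6564×0.80799×0.06223 + 0.58920×0.99806×0.99634 = 0.083286 + 0.585905 = 0.669191.
Q̄ = (S₀/π) × [bracket] = (1361/π) × 0.669191 = 289.9 W/m².

Q̄ ≈ 290 W/m²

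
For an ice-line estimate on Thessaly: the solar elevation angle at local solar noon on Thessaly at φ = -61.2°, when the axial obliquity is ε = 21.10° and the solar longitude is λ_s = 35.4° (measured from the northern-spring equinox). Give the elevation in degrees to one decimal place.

Solar declination: sin δ = sin ε · sin λ_s = sin 21.10° × sin 35.4° = 0.20854, so δ = +12.037°.
At local noon the hour angle is zero, so the zenith angle equals |φ − δ| = |-61.2° − (+12.037°)| = 73.237°.
Elevation = 90° − 73.237° = 16.8°.

16.8°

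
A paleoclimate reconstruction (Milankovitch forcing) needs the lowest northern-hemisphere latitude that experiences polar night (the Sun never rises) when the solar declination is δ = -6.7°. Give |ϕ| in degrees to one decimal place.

Polar night requires cos h₀ = −tan ϕ tan δ ≥ 1, i.e. tan ϕ tan δ ≤ −1.
The boundary is |tan ϕ| · |tan δ| = 1, so |ϕ| = 90° − |δ| = 90° − 6.7° = 83.3° in the northern hemisphere.

|ϕ| = 83.3°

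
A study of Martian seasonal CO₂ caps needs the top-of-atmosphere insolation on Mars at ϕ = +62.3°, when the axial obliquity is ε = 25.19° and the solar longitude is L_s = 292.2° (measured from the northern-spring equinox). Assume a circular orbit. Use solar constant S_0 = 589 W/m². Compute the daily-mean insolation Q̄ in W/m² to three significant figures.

Solar declination: sin δ = sin ε · sin L_s = sin 25.19° × sin 292.2° = -0.39407, so δ = -23.208°.
cos h₀ = −tan(+62.3°) tan(-23.208°) = 0.8167, h₀ = 0.6152 rad.
Bracket: h₀ sin ϕ sin δ + cos ϕ cos δ sin h₀ = 0.6152×0.88539×-0.39407 + 0.46484×0.91908×0.57709 = -0.214647 + 0.246547 = 0.031900.
Q̄ = (S_0/π) × [bracket] = (589/π) × 0.031900 = 5.981 W/m².

Q̄ ≈ 5.98 W/m²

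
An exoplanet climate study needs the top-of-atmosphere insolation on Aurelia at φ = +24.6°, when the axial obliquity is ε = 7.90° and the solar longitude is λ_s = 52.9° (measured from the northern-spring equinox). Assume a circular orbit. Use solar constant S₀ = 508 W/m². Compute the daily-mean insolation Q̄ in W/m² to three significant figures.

Q̄ ≈ 158 W/m²

Solar declination: sin δ = sin ε · sin λ_s = sin 7.90° × sin 52.9° = 0.10962, so δ = +6.294°.
cos H₀ = −tan(+24.6°) tan(+6.294°) = -0.0505, H₀ = 1.6213 rad.
Bracket: H₀ sin φ sin δ + cos φ cos δ sin H₀ = 1.6213×0.41628×0.10962 + 0.90924×0.99397×0.99872 = 0.073984 + 0.902600 = 0.976584.
Q̄ = (S₀/π) × [bracket] = (508/π) × 0.976584 = 157.9 W/m².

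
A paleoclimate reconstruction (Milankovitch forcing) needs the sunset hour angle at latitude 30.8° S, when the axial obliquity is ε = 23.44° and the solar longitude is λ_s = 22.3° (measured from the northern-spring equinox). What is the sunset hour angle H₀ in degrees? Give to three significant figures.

H₀ = 84.8°

Solar declination: sin δ = sin ε · sin λ_s = sin 23.44° × sin 22.3° = 0.15094, so δ = +8.682°.
cos H₀ = −tan φ · tan δ = −tan(-30.8°) × tan(+8.682°) = 0.0910, so H₀ = 1.4796 rad = 84.78°.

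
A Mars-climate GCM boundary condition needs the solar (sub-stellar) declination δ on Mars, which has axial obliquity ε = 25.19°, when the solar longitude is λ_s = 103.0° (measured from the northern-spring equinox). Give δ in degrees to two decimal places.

δ = +24.50°

sin δ = sin ε · sin λ_s = sin 25.19° × sin 103.0° = 0.414713.
δ = arcsin(0.414713) = +24.50°.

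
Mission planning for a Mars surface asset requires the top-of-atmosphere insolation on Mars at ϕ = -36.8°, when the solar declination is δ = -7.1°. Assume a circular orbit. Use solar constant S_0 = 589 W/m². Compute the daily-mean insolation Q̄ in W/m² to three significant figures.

cos h₀ = −tan(-36.8°) tan(-7.100°) = -0.0932, h₀ = 1.6641 rad.
Bracket: h₀ sin ϕ sin δ + cos ϕ cos δ sin h₀ = 1.6641×-0.59902×-0.12360 + 0.80073×0.99233×0.99565 = 0.123208 + 0.791132 = 0.914340.
Q̄ = (S_0/π) × [bracket] = (589/π) × 0.914340 = 171.4 W/m².

Q̄ ≈ 171 W/m²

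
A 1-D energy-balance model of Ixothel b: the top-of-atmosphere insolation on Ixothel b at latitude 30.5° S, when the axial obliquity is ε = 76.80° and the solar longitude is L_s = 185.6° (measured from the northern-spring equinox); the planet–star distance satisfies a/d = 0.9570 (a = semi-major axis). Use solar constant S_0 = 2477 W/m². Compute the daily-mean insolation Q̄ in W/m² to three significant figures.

Q̄ ≈ 675 W/m²

Solar declination: sin δ = sin ε · sin L_s = sin 76.80° × sin 185.6° = -0.09500, so δ = -5.452°.
cos h₀ = −tan(-30.5°) tan(-5.452°) = -0.0562, h₀ = 1.6270 rad.
Bracket: h₀ sin ϕ sin δ + cos ϕ cos δ sin h₀ = 1.6270×-0.50754×-0.09500 + 0.86163×0.99548×0.99842 = 0.078448 + 0.856380 = 0.934828.
Inverse-square distance factor (a/d)² = 0.9570² = 0.915849.
Q̄ = (S_0/π) × 0.915849 × [bracket] = (2477/π) × 0.915849 × 0.934828 = 675.0 W/m².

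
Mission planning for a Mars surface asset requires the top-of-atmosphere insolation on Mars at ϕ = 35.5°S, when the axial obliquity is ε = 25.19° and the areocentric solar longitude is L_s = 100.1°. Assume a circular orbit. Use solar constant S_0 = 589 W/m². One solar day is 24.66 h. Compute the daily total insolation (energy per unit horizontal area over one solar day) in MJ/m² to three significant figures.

sin δ = sin 25.19° × sin 100.1° = 0.41903, so δ = +24.773°.
cos h₀ = −tan(-35.5°) tan(+24.773°) = 0.3292, h₀ = 1.2354 rad.
Bracket: h₀ sin ϕ sin δ + cos ϕ cos δ sin h₀ = 1.2354×-0.58070×0.41903 + 0.81412×0.90797×0.94427 = -0.300611 + 0.698001 = 0.397390.
Q̄ = (S_0/π) × [bracket] = (589/π) × 0.397390 = 74.504 W/m².
Daily total = Q̄ × 24.66 h × 3600 s/h = 74.504 × 24.66 × 3600 / 10⁶ = 6.614 MJ/m².

6.61 MJ/m²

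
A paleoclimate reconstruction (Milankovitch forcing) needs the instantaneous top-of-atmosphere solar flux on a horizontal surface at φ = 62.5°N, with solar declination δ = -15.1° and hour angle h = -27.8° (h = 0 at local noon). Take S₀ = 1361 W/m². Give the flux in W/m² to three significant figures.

222 W/m²

cos θ_z = sin φ sin δ + cos φ cos δ cos h = -0.231070 + 0.394351 = 0.163281.
Flux = S₀ · cos θ_z = 1361 × 0.163281 = 222.2 W/m².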